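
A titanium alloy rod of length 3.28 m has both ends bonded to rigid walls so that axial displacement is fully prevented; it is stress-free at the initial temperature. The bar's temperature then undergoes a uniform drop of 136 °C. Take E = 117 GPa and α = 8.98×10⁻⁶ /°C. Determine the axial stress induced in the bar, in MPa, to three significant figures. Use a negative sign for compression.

Free thermal expansion αLΔT = 8.98e-6 · 3280 · -136 = -4.006 mm.
The walls impose strain ε = −(-4.006)/3280 = 1.2213e-03; σ = Eε = 117000 · 1.2213e-03 = 142.9 MPa.

143 MPa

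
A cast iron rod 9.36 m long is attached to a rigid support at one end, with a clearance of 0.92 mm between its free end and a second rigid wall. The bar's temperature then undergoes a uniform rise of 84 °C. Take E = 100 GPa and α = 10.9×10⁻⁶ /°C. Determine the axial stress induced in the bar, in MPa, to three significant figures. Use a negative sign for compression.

-81.7 MPa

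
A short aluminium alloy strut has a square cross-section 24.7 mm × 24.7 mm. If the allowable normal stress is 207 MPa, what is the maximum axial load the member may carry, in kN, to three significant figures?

126 kN

A = 610.1 mm².
P_max = σ_allow · A = 207 · 610.1 = 126300 N = 126.3 kN.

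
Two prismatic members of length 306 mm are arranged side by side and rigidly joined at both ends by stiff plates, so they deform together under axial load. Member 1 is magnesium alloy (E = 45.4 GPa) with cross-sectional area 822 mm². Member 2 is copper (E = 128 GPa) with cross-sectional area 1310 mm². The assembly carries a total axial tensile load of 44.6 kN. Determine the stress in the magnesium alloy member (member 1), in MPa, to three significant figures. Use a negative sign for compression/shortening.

9.88 MPa

Equal strain + equilibrium ⇒ each member carries load in proportion to AE: A₁E₁ = 37320000 N, A₂E₂ = 167700000 N, ΣAE = 205000000 N.
σ₁ = P·E₁/ΣAE = 44600·45400/205000000 = 9.877 MPa.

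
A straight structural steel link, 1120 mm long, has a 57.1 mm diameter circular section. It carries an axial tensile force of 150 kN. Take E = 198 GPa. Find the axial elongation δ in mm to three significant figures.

0.331 mm

A = 2561 mm².
δ_mech = NL/(AE) = 150000·1120/(2561·198000) = 0.3313 mm.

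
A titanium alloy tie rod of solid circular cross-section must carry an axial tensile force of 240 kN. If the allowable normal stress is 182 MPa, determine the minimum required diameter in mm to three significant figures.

Required area A ≥ P/σ_allow = 240000/182 = 1319 mm².
For a solid circular section, d ≥ √(4A/π) = 40.98 mm.

41.0 mm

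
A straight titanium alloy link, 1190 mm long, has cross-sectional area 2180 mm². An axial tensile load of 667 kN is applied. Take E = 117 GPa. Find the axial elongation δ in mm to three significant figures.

δ_mech = NL/(AE) = 667000·1190/(2180·117000) = 3.112 mm.

3.11 mm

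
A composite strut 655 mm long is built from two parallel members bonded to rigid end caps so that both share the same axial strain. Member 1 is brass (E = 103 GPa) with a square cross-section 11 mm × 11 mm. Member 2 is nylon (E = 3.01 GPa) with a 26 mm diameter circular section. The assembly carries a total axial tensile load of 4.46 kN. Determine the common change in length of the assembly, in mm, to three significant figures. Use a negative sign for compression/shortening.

0.208 mm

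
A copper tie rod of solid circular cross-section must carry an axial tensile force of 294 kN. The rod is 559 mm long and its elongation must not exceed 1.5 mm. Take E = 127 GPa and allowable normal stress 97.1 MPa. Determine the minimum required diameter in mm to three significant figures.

Required area A ≥ P/σ_allow = 294000/97.1 = 3028 mm².
For a solid circular section, d ≥ √(4A/π) = 62.09 mm.
Elongation limit: A ≥ PL/(Eδ_allow) = 294000·559/(127000·1.5) = 862.7 mm² ⇒ d ≥ 33.14 mm.
The stress limit governs.

62.1 mm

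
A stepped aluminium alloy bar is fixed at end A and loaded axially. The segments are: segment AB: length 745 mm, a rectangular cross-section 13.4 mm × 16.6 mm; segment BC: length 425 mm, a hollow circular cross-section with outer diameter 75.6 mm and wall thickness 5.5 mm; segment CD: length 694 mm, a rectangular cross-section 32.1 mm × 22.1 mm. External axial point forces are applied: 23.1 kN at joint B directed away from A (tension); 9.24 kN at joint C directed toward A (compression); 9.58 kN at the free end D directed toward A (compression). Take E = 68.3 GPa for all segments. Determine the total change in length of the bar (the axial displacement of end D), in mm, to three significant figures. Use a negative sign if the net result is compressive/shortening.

-0.0240 mm

Internal axial forces (sectioning from the free end, tension +): N_CD = -9.58 kN, N_BC = -18.82 kN, N_AB = 4.28 kN.
A_AB = 222.4 mm².
A_BC = 1211 mm².
A_CD = 709.4 mm².
δ_AB = 4280·745/(222.4·68300) = 0.2099 mm
δ_BC = -18820·425/(1211·68300) = -0.09668 mm
δ_CD = -9580·694/(709.4·68300) = -0.1372 mm
δ = Σδ_i = -0.02402 mm.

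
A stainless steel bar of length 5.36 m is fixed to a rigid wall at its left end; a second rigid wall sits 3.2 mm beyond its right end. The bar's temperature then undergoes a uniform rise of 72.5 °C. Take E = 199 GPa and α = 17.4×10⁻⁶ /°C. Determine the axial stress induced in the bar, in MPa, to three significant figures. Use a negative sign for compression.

-132 MPa

Free thermal expansion αLΔT = 17.4e-6 · 5360 · 72.5 = 6.762 mm.
The walls engage after the gap closes; constrained expansion = 6.762 − 3.2 = 3.562 mm.
The walls impose strain ε = −(3.562)/5360 = -6.6449e-04; σ = Eε = 199000 · -6.6449e-04 = -132.2 MPa.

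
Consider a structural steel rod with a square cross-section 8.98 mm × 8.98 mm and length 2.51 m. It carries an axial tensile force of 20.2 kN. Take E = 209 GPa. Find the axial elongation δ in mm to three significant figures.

A = 80.64 mm².
δ_mech = NL/(AE) = 20200·2510/(80.64·209000) = 3.008 mm.

3.01 mm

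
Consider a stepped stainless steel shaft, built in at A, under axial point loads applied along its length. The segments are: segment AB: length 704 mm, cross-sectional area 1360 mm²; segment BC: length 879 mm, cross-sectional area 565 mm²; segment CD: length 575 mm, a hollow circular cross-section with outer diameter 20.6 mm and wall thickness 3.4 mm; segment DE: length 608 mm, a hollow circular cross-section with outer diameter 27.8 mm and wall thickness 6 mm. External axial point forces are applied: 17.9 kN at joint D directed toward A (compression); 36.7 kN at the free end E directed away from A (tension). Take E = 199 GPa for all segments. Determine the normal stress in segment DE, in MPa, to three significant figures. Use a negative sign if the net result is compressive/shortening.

89.3 MPa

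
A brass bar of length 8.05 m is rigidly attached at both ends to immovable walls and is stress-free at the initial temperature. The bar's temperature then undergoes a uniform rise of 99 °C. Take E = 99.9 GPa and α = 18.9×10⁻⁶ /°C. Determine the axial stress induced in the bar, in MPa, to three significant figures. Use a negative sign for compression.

-187 MPa

Free thermal expansion αLΔT = 18.9e-6 · 8050 · 99 = 15.06 mm.
The walls impose strain ε = −(15.06)/8050 = -1.8711e-03; σ = Eε = 99900 · -1.8711e-03 = -186.9 MPa.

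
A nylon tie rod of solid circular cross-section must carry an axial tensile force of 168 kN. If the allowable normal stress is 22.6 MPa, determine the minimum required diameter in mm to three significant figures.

Required area A ≥ P/σ_allow = 168000/22.6 = 7434 mm².
For a solid circular section, d ≥ √(4A/π) = 97.29 mm.

97.3 mm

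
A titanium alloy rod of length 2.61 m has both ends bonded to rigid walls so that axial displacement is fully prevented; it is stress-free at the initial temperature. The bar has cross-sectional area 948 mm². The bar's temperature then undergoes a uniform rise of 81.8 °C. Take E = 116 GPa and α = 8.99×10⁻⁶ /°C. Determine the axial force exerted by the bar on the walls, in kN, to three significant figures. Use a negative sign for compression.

-80.9 kN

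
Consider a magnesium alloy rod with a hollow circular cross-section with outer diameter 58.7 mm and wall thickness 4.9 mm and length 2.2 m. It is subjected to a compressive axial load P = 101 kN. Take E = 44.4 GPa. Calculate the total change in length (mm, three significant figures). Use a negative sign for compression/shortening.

-6.04 mm

A = 828.2 mm².
δ_mech = NL/(AE) = -101000·2200/(828.2·44400) = -6.043 mm.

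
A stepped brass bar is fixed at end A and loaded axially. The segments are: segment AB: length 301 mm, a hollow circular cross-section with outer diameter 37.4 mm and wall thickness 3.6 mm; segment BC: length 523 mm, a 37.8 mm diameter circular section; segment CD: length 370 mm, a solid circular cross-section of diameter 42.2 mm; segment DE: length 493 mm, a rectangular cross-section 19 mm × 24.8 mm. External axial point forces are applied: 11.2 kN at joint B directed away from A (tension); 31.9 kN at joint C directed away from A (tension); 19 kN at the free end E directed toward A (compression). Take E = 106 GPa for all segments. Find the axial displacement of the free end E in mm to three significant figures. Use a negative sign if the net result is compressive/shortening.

7.85e-04 mm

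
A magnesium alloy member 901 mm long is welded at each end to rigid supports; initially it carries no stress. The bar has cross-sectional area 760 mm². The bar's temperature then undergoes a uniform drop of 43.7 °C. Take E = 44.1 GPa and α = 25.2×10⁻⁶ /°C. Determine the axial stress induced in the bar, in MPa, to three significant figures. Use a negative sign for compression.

48.6 MPa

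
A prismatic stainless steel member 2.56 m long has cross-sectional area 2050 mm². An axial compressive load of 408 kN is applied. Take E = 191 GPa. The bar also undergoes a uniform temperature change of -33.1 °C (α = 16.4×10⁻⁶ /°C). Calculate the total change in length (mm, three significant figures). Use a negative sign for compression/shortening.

-4.06 mm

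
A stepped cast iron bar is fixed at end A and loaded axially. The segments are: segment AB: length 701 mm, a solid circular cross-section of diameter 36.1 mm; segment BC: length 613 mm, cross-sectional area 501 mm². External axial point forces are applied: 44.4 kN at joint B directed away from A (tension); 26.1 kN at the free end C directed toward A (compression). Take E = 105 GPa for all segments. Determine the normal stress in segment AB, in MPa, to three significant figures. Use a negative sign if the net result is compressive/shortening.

17.9 MPa

Internal axial forces (sectioning from the free end, tension +): N_BC = -26.1 kN, N_AB = 18.3 kN.
A_AB = 1024 mm².
σ_AB = N_AB/A_AB = 18300/1024 = 17.88 MPa.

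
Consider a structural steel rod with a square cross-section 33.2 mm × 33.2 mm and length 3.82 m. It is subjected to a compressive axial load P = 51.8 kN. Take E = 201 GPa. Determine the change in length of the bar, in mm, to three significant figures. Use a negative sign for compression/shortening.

-0.893 mm

A = 1102 mm².
δ_mech = NL/(AE) = -51800·3820/(1102·201000) = -0.8931 mm.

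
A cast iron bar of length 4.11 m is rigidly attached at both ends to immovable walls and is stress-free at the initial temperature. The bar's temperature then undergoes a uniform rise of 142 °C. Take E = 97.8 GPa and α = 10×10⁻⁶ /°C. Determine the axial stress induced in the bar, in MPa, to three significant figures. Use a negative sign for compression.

Free thermal expansion αLΔT = 10e-6 · 4110 · 142 = 5.836 mm.
The walls impose strain ε = −(5.836)/4110 = -1.4200e-03; σ = Eε = 97800 · -1.4200e-03 = -138.9 MPa.

-139 MPa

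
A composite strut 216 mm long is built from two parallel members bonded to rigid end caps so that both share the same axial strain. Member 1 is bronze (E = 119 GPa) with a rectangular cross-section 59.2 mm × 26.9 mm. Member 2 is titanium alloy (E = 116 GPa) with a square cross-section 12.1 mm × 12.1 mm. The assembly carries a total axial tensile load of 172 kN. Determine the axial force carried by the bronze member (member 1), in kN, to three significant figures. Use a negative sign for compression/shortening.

158 kN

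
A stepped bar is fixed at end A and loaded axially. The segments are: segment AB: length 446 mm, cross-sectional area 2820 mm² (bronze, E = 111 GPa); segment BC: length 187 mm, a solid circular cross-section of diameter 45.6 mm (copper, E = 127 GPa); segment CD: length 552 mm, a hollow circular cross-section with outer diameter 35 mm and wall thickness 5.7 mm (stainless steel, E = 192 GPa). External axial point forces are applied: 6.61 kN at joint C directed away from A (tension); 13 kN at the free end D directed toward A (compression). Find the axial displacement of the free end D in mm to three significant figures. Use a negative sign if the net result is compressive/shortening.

-0.0861 mm

Internal axial forces (sectioning from the free end, tension +): N_CD = -13 kN, N_BC = -6.39 kN, N_AB = -6.39 kN.
A_BC = 1633 mm².
A_CD = 524.7 mm².
δ_AB = -6390·446/(2820·111000) = -0.009105 mm
δ_BC = -6390·187/(1633·127000) = -0.005761 mm
δ_CD = -13000·552/(524.7·192000) = -0.07123 mm
δ = Σδ_i = -0.0861 mm.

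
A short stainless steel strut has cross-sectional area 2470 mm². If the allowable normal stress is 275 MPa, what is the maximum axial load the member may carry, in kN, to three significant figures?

P_max = σ_allow · A = 275 · 2470 = 679200 N = 679.2 kN.

679 kN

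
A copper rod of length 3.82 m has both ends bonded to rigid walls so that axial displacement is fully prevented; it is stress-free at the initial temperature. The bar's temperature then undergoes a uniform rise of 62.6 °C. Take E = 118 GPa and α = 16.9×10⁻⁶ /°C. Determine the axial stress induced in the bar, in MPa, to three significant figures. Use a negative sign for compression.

-125 MPa

Free thermal expansion αLΔT = 16.9e-6 · 3820 · 62.6 = 4.041 mm.
The walls impose strain ε = −(4.041)/3820 = -1.0579e-03; σ = Eε = 118000 · -1.0579e-03 = -124.8 MPa.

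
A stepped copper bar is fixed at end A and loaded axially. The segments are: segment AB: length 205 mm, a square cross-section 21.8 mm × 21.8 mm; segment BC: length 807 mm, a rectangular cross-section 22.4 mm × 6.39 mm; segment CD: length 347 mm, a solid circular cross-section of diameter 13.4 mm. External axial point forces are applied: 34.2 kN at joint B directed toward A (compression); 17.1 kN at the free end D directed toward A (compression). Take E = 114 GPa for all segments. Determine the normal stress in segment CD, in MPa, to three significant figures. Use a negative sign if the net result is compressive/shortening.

Internal axial forces (sectioning from the free end, tension +): N_CD = -17.1 kN, N_BC = -17.1 kN, N_AB = -51.3 kN.
A_CD = 141 mm².
σ_CD = N_CD/A_CD = -17100/141 = -121.3 MPa.

-121 MPa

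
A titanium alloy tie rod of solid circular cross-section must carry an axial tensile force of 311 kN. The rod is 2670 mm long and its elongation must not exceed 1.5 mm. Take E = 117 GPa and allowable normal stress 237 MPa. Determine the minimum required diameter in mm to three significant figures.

77.6 mm

Required area A ≥ P/σ_allow = 311000/237 = 1312 mm².
For a solid circular section, d ≥ √(4A/π) = 40.88 mm.
Elongation limit: A ≥ PL/(Eδ_allow) = 311000·2670/(117000·1.5) = 4731 mm² ⇒ d ≥ 77.62 mm.
The elongation limit governs.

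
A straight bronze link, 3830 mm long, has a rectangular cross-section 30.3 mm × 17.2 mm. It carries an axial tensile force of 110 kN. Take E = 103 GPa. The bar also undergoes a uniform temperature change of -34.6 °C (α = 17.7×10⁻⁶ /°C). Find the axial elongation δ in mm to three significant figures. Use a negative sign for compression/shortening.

A = 521.2 mm².
δ_mech = NL/(AE) = 110000·3830/(521.2·103000) = 7.848 mm.
δ_thermal = αLΔT = 17.7e-6·3830·-34.6 = -2.346 mm.
δ = δ_mech + δ_thermal = 5.503 mm.

5.50 mm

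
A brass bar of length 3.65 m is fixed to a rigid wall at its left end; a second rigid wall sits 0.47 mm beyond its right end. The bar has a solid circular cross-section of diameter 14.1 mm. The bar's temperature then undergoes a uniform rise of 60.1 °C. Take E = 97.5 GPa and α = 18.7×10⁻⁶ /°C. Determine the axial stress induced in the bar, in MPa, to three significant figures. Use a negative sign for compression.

Free thermal expansion αLΔT = 18.7e-6 · 3650 · 60.1 = 4.102 mm.
The walls engage after the gap closes; constrained expansion = 4.102 − 0.47 = 3.632 mm.
The walls impose strain ε = −(3.632)/3650 = -9.9510e-04; σ = Eε = 97500 · -9.9510e-04 = -97.02 MPa.

-97.0 MPa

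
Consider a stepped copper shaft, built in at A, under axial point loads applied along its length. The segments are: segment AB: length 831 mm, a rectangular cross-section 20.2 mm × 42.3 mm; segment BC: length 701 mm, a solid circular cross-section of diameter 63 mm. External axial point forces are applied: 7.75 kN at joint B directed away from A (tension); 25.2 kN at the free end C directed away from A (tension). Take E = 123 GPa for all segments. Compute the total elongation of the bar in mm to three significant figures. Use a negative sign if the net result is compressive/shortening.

Internal axial forces (sectioning from the free end, tension +): N_BC = 25.2 kN, N_AB = 32.95 kN.
A_AB = 854.5 mm².
A_BC = 3117 mm².
δ_AB = 32950·831/(854.5·123000) = 0.2605 mm
δ_BC = 25200·701/(3117·123000) = 0.04607 mm
δ = Σδ_i = 0.3066 mm.

0.307 mm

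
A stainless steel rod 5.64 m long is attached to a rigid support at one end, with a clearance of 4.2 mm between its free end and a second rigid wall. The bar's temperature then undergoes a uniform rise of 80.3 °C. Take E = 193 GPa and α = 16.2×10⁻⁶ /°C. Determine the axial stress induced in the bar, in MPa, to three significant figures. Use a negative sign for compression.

-107 MPa

Free thermal expansion αLΔT = 16.2e-6 · 5640 · 80.3 = 7.337 mm.
The walls engage after the gap closes; constrained expansion = 7.337 − 4.2 = 3.137 mm.
The walls impose strain ε = −(3.137)/5640 = -5.5618e-04; σ = Eε = 193000 · -5.5618e-04 = -107.3 MPa.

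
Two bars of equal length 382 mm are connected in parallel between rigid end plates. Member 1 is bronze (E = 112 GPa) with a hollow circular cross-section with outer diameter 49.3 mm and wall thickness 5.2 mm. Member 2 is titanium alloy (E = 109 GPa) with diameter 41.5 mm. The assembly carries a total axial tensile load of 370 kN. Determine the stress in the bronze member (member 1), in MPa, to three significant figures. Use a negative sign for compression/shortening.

182 MPa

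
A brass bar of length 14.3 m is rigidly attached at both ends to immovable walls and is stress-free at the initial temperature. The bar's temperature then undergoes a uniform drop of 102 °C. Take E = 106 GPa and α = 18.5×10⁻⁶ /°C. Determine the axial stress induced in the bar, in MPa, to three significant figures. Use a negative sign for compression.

200 MPa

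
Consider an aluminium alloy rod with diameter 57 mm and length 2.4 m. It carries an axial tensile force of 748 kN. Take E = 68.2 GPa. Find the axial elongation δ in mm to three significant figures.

10.3 mm

A = 2552 mm².
δ_mech = NL/(AE) = 748000·2400/(2552·68200) = 10.32 mm.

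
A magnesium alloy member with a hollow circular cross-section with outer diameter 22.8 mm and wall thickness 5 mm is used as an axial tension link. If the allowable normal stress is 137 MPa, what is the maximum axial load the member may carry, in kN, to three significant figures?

A = 279.6 mm².
P_max = σ_allow · A = 137 · 279.6 = 38310 N = 38.31 kN.

38.3 kN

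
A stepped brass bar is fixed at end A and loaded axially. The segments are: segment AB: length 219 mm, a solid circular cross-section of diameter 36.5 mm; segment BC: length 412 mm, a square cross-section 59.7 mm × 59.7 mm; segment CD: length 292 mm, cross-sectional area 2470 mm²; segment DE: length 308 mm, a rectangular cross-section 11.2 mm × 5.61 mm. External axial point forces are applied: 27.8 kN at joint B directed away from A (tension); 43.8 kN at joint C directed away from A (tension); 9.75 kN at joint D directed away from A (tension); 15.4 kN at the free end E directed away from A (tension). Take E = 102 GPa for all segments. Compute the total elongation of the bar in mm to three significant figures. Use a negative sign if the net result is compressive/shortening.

Internal axial forces (sectioning from the free end, tension +): N_DE = 15.4 kN, N_CD = 25.15 kN, N_BC = 68.95 kN, N_AB = 96.75 kN.
A_AB = 1046 mm².
A_BC = 3564 mm².
A_DE = 62.83 mm².
δ_AB = 96750·219/(1046·102000) = 0.1985 mm
δ_BC = 68950·412/(3564·102000) = 0.07814 mm
δ_CD = 25150·292/(2470·102000) = 0.02915 mm
δ_DE = 15400·308/(62.83·102000) = 0.7401 mm
δ = Σδ_i = 1.046 mm.

1.05 mm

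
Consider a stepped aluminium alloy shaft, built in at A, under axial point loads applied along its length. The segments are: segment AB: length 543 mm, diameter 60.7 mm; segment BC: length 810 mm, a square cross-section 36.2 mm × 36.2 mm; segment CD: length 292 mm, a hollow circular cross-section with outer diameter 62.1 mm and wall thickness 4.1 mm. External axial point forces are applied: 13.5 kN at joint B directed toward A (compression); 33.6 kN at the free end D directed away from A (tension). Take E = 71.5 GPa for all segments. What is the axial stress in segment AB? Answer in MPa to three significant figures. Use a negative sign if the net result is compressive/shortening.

6.95 MPa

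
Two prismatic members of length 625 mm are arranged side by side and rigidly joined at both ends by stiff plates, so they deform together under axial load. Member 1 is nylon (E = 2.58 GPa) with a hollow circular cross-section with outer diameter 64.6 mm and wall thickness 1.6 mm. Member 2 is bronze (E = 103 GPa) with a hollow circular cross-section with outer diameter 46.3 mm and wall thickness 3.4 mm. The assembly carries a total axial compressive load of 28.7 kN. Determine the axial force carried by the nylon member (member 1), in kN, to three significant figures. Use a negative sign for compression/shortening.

A_1 = 316.7 mm².
A_2 = 458.2 mm².
Equal strain + equilibrium ⇒ each member carries load in proportion to AE: A₁E₁ = 817000 N, A₂E₂ = 47200000 N, ΣAE = 48010000 N.
F₁ = P·A₁E₁/ΣAE = -28700·817000/48010000 = -488.4 N.

-0.488 kN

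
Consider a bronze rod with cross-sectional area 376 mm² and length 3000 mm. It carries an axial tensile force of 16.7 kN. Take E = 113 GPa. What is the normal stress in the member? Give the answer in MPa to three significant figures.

σ = N/A = 16700/376 = 44.41 MPa.

44.4 MPa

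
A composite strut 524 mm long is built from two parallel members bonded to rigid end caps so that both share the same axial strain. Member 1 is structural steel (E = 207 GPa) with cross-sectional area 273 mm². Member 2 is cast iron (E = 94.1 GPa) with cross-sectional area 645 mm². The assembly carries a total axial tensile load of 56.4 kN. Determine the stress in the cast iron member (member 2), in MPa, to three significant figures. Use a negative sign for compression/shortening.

Equal strain + equilibrium ⇒ each member carries load in proportion to AE: A₁E₁ = 56510000 N, A₂E₂ = 60690000 N, ΣAE = 117200000 N.
σ₂ = P·E₂/ΣAE = 56400·94100/117200000 = 45.28 MPa.

45.3 MPa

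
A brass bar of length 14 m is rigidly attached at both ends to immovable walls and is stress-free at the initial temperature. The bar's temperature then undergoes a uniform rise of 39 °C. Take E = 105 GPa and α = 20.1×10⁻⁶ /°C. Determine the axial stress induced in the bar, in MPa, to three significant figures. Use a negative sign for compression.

-82.3 MPa

Free thermal expansion αLΔT = 20.1e-6 · 14000 · 39 = 10.97 mm.
The walls impose strain ε = −(10.97)/14000 = -7.8390e-04; σ = Eε = 105000 · -7.8390e-04 = -82.31 MPa.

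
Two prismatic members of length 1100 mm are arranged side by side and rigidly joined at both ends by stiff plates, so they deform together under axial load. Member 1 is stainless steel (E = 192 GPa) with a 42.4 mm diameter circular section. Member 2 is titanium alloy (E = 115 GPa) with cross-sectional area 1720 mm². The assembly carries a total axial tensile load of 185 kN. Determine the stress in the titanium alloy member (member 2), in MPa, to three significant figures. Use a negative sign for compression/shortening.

A_1 = 1412 mm².
Equal strain + equilibrium ⇒ each member carries load in proportion to AE: A₁E₁ = 271100000 N, A₂E₂ = 197800000 N, ΣAE = 468900000 N.
σ₂ = P·E₂/ΣAE = 185000·115000/468900000 = 45.37 MPa.

45.4 MPa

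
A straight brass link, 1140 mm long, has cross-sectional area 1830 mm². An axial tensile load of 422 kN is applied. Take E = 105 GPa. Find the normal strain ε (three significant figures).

0.00220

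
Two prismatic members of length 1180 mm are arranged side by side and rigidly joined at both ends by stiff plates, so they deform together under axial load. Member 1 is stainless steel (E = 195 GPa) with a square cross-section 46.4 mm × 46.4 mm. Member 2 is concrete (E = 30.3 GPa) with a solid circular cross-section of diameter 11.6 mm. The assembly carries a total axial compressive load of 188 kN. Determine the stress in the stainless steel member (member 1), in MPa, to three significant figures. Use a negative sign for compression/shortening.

-86.7 MPa

A_1 = 2153 mm².
A_2 = 105.7 mm².
Equal strain + equilibrium ⇒ each member carries load in proportion to AE: A₁E₁ = 419800000 N, A₂E₂ = 3202000 N, ΣAE = 423000000 N.
σ₁ = P·E₁/ΣAE = -188000·195000/423000000 = -86.66 MPa.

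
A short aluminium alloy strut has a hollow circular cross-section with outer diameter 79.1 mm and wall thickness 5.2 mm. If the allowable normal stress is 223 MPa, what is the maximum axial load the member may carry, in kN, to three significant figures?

269 kN

A = 1207 mm².
P_max = σ_allow · A = 223 · 1207 = 269200 N = 269.2 kN.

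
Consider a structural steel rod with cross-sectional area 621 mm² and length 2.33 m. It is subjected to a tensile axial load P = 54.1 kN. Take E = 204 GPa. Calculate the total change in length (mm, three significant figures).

0.995 mm

δ_mech = NL/(AE) = 54100·2330/(621·204000) = 0.995 mm.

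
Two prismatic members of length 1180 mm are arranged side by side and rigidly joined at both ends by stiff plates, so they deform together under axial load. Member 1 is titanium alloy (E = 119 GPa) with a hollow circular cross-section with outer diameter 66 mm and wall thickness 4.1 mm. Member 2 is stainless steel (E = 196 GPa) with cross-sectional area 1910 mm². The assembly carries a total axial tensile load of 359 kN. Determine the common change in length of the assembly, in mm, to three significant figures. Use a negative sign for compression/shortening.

0.903 mm

A_1 = 797.3 mm².
Equal strain + equilibrium ⇒ each member carries load in proportion to AE: A₁E₁ = 94880000 N, A₂E₂ = 374400000 N, ΣAE = 469200000 N.
δ = PL/ΣAE = 359000·1180/469200000 = 0.9028 mm.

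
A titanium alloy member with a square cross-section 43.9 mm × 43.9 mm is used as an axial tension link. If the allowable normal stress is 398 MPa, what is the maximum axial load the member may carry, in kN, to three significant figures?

A = 1927 mm².
P_max = σ_allow · A = 398 · 1927 = 767000 N = 767 kN.

767 kN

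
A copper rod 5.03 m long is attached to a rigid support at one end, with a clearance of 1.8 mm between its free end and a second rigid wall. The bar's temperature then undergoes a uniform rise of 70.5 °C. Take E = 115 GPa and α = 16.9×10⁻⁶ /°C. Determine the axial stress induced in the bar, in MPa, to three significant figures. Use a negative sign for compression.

-95.9 MPa

Free thermal expansion αLΔT = 16.9e-6 · 5030 · 70.5 = 5.993 mm.
The walls engage after the gap closes; constrained expansion = 5.993 − 1.8 = 4.193 mm.
The walls impose strain ε = −(4.193)/5030 = -8.3360e-04; σ = Eε = 115000 · -8.3360e-04 = -95.86 MPa.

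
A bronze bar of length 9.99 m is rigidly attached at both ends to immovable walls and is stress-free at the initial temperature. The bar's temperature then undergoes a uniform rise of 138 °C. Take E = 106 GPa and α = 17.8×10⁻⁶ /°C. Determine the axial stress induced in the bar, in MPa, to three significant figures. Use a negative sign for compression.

-260 MPa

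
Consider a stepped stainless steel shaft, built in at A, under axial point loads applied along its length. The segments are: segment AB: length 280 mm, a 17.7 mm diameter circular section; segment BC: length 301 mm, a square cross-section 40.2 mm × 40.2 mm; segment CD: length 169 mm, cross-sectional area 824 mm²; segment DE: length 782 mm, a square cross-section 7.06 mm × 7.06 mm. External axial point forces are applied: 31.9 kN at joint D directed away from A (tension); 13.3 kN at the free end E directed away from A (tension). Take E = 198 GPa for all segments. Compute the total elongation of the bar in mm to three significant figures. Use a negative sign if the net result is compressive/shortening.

Internal axial forces (sectioning from the free end, tension +): N_DE = 13.3 kN, N_CD = 45.2 kN, N_BC = 45.2 kN, N_AB = 45.2 kN.
A_AB = 246.1 mm².
A_BC = 1616 mm².
A_DE = 49.84 mm².
δ_AB = 45200·280/(246.1·198000) = 0.2598 mm
δ_BC = 45200·301/(1616·198000) = 0.04252 mm
δ_CD = 45200·169/(824·198000) = 0.04682 mm
δ_DE = 13300·782/(49.84·198000) = 1.054 mm
δ = Σδ_i = 1.403 mm.

1.40 mm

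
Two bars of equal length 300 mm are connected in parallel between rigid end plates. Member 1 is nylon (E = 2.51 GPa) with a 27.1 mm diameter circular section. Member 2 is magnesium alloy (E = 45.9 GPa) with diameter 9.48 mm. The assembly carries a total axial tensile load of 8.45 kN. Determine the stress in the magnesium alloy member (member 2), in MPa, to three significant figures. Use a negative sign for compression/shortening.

82.7 MPa

A_1 = 576.8 mm².
A_2 = 70.58 mm².
Equal strain + equilibrium ⇒ each member carries load in proportion to AE: A₁E₁ = 1448000 N, A₂E₂ = 3240000 N, ΣAE = 4688000 N.
σ₂ = P·E₂/ΣAE = 8450·45900/4688000 = 82.74 MPa.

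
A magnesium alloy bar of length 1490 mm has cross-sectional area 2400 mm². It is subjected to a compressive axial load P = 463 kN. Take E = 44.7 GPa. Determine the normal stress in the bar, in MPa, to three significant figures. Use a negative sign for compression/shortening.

-193 MPa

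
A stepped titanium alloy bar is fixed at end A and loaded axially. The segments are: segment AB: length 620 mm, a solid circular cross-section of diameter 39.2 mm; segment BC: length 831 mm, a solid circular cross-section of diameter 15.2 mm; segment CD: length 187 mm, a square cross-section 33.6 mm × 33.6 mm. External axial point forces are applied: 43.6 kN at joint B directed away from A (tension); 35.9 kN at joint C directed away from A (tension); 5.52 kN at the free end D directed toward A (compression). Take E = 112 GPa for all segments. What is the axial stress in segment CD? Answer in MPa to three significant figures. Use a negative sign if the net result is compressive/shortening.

-4.89 MPa

Internal axial forces (sectioning from the free end, tension +): N_CD = -5.52 kN, N_BC = 30.38 kN, N_AB = 73.98 kN.
A_CD = 1129 mm².
σ_CD = N_CD/A_CD = -5520/1129 = -4.889 MPa.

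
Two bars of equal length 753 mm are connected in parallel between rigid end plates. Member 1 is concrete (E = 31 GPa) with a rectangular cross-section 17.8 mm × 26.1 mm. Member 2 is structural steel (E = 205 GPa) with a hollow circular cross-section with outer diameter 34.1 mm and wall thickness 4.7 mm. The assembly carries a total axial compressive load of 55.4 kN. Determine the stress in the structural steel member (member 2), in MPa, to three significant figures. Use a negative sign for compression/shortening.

-110 MPa

A_1 = 464.6 mm².
A_2 = 434.1 mm².
Equal strain + equilibrium ⇒ each member carries load in proportion to AE: A₁E₁ = 14400000 N, A₂E₂ = 88990000 N, ΣAE = 103400000 N.
σ₂ = P·E₂/ΣAE = -55400·205000/103400000 = -109.8 MPa.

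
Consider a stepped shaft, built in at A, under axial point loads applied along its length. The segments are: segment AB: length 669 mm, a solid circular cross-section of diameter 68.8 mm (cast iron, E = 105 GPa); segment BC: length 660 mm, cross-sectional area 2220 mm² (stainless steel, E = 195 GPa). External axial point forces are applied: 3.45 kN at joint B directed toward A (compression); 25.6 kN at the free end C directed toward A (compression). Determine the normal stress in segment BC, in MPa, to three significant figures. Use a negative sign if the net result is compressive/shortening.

-11.5 MPa

Internal axial forces (sectioning from the free end, tension +): N_BC = -25.6 kN, N_AB = -29.05 kN.
σ_BC = N_BC/A_BC = -25600/2220 = -11.53 MPa.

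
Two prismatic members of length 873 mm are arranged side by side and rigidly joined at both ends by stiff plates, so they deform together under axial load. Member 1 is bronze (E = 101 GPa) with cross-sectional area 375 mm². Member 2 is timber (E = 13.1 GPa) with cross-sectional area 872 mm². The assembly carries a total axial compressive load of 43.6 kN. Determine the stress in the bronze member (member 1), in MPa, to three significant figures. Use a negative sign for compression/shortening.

-89.3 MPa

Equal strain + equilibrium ⇒ each member carries load in proportion to AE: A₁E₁ = 37880000 N, A₂E₂ = 11420000 N, ΣAE = 49300000 N.
σ₁ = P·E₁/ΣAE = -43600·101000/49300000 = -89.33 MPa.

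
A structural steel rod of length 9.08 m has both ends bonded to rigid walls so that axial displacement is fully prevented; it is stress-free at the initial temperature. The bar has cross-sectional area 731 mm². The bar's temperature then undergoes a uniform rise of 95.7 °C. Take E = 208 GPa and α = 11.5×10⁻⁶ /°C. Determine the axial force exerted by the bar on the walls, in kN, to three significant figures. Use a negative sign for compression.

Free thermal expansion αLΔT = 11.5e-6 · 9080 · 95.7 = 9.993 mm.
The walls impose strain ε = −(9.993)/9080 = -1.1006e-03; σ = Eε = 208000 · -1.1006e-03 = -228.9 MPa.
Wall reaction R = σ·A = -228.9·731 = -167300 N = -167.3 kN.

-167 kN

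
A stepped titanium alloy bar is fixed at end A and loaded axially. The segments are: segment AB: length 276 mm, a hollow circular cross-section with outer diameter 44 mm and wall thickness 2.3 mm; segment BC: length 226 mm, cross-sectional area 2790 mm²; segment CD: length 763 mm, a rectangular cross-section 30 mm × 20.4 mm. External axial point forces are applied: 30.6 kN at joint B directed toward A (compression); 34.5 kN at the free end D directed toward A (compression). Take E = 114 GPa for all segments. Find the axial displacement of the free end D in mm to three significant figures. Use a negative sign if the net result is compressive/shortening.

Internal axial forces (sectioning from the free end, tension +): N_CD = -34.5 kN, N_BC = -34.5 kN, N_AB = -65.1 kN.
A_AB = 301.3 mm².
A_CD = 612 mm².
δ_AB = -65100·276/(301.3·114000) = -0.5231 mm
δ_BC = -34500·226/(2790·114000) = -0.02451 mm
δ_CD = -34500·763/(612·114000) = -0.3773 mm
δ = Σδ_i = -0.9249 mm.

-0.925 mm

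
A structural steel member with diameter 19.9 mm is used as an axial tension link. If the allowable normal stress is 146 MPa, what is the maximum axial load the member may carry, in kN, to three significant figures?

45.4 kN

A = 311 mm².
P_max = σ_allow · A = 146 · 311 = 45410 N = 45.41 kN.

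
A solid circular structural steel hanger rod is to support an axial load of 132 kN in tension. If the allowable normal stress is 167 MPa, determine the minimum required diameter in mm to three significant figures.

31.7 mm

Required area A ≥ P/σ_allow = 132000/167 = 790.4 mm².
For a solid circular section, d ≥ √(4A/π) = 31.72 mm.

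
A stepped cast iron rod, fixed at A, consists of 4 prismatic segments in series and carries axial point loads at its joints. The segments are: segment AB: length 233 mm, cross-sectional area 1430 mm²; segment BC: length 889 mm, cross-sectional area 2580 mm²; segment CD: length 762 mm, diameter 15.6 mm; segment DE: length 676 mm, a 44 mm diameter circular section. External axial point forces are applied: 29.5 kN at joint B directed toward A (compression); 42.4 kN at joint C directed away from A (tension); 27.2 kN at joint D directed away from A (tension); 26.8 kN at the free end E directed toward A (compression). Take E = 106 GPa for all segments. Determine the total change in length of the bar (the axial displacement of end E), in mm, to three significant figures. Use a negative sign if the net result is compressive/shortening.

0.0622 mm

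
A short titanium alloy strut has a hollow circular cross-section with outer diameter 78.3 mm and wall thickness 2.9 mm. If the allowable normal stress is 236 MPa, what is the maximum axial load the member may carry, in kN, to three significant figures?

A = 686.9 mm².
P_max = σ_allow · A = 236 · 686.9 = 162100 N = 162.1 kN.

162 kN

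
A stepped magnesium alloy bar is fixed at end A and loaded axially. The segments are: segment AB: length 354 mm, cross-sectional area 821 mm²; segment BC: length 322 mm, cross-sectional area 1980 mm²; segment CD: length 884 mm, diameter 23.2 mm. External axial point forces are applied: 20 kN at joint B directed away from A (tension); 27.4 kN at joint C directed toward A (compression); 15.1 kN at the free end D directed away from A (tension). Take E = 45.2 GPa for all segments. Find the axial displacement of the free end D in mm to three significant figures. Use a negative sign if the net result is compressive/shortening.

Internal axial forces (sectioning from the free end, tension +): N_CD = 15.1 kN, N_BC = -12.3 kN, N_AB = 7.7 kN.
A_CD = 422.7 mm².
δ_AB = 7700·354/(821·45200) = 0.07345 mm
δ_BC = -12300·322/(1980·45200) = -0.04425 mm
δ_CD = 15100·884/(422.7·45200) = 0.6986 mm
δ = Σδ_i = 0.7278 mm.

0.728 mm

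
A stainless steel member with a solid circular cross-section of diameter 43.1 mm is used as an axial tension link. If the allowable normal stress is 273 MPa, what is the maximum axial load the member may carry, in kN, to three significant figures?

A = 1459 mm².
P_max = σ_allow · A = 273 · 1459 = 398300 N = 398.3 kN.

398 kN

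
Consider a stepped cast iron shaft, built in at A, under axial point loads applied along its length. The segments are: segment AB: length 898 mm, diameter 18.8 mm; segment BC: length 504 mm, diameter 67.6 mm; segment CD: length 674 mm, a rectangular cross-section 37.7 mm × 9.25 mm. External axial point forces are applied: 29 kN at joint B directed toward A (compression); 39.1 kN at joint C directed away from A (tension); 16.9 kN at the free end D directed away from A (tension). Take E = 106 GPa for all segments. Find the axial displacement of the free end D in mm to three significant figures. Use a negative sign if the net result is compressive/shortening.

1.21 mm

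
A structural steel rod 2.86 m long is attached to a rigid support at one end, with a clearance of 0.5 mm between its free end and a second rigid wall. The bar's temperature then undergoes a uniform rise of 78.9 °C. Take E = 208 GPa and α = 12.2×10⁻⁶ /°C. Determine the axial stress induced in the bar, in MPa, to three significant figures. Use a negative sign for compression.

-164 MPa

Free thermal expansion αLΔT = 12.2e-6 · 2860 · 78.9 = 2.753 mm.
The walls engage after the gap closes; constrained expansion = 2.753 − 0.5 = 2.253 mm.
The walls impose strain ε = −(2.253)/2860 = -7.8775e-04; σ = Eε = 208000 · -7.8775e-04 = -163.9 MPa.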